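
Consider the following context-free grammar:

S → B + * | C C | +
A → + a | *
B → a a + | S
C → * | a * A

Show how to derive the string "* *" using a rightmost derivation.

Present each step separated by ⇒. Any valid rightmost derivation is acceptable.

S ⇒ C C ⇒ C * ⇒ * *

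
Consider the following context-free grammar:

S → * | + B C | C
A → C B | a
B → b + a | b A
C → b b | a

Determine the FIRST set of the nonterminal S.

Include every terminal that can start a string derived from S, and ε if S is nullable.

We compute FIRST(S) using the standard algorithm.
FIRST(A) = {a, b}
FIRST(B) = {b}
FIRST(C) = {a, b}
FIRST(S) = {*, +, a, b}
Therefore, FIRST(S) = {*, +, a, b}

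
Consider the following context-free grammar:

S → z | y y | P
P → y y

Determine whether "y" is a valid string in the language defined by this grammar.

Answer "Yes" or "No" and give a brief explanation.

No - no valid derivation exists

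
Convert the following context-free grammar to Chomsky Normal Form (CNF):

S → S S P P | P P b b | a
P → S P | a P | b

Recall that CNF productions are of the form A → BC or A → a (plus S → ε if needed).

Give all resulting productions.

TB → b; S → a; TA → a; P → b; S → S X0; X0 → S X1; X1 → P P; S → P X2; X2 → P X3; X3 → TB TB; P → S P; P → TA P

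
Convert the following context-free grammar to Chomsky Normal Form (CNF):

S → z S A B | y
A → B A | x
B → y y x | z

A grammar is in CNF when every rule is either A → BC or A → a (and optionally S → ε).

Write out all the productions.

TZ → z; S → y; A → x; TY → y; TX → x; B → z; S → TZ X0; X0 → S X1; X1 → A B; A → B A; B → TY X2; X2 → TY TX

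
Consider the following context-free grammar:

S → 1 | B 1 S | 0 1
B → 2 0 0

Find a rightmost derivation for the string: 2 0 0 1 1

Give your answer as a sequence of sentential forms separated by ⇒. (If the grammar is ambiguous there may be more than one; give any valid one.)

S ⇒ B 1 S ⇒ B 1 1 ⇒ 2 0 0 1 1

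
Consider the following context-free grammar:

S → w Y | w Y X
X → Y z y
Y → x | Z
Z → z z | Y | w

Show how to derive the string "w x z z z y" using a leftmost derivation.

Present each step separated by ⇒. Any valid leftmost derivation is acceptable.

S ⇒ w Y X ⇒ w x X ⇒ w x Y z y ⇒ w x Z z y ⇒ w x z z z y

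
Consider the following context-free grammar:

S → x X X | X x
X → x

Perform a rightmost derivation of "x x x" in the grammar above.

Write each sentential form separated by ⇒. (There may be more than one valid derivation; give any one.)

S ⇒ x X X ⇒ x X x ⇒ x x x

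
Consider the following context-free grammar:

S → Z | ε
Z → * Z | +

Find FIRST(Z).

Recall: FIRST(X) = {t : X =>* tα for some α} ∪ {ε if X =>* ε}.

We compute FIRST(Z) using the standard algorithm.
FIRST(S) = {*, +, ε}
FIRST(Z) = {*, +}
Therefore, FIRST(Z) = {*, +}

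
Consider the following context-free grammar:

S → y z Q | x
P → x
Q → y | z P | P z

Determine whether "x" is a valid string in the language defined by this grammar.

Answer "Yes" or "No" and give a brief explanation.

Yes - a valid derivation exists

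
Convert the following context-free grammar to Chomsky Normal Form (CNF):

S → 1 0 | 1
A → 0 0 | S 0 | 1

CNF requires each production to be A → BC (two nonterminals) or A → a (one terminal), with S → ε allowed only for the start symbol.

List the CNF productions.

T1 → 1; T0 → 0; S → 1; A → 1; S → T1 T0; A → T0 T0; A → S T0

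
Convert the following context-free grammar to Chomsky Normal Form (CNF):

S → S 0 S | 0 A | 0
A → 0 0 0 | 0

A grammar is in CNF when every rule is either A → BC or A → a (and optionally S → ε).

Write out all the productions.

T0 → 0; S → 0; A → 0; S → S X0; X0 → T0 S; S → T0 A; A → T0 X1; X1 → T0 T0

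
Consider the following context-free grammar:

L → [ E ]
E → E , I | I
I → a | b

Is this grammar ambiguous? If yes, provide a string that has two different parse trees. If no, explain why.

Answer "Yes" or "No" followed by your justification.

No - the grammar is unambiguous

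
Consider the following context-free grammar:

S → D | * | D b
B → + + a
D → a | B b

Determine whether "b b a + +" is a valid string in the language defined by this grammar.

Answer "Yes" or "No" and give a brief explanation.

No - no valid derivation exists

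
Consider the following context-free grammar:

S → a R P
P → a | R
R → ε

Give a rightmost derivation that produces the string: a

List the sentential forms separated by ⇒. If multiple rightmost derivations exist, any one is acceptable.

S ⇒ a R P ⇒ a R R ⇒ a R ⇒ a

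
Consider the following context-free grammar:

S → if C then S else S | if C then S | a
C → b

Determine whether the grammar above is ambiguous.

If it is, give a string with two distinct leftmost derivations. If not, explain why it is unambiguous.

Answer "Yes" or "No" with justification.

Yes - the string 'if b then if b then a else a' has two distinct leftmost derivations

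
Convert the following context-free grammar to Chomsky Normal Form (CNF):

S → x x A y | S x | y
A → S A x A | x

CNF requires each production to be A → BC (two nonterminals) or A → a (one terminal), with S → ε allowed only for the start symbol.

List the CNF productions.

TX → x; TY → y; S → y; A → x; S → TX X0; X0 → TX X1; X1 → A TY; S → S TX; A → S X2; X2 → A X3; X3 → TX A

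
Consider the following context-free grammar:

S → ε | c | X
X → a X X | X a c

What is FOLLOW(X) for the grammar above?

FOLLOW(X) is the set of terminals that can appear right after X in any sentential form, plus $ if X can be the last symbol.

We compute FOLLOW(X) using the standard algorithm.
FOLLOW(S) starts with {$}.
FIRST(S) = {a, c, ε}
FIRST(X) = {a}
FOLLOW(S) = {$}
FOLLOW(X) = {$, a}
Therefore, FOLLOW(X) = {$, a}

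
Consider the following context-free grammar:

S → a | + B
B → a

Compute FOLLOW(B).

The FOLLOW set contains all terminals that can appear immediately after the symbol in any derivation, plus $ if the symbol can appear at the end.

We compute FOLLOW(B) using the standard algorithm.
FOLLOW(S) starts with {$}.
FIRST(B) = {a}
FIRST(S) = {+, a}
FOLLOW(B) = {$}
FOLLOW(S) = {$}
Therefore, FOLLOW(B) = {$}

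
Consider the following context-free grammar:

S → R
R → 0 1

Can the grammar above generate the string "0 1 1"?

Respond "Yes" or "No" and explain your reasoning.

No - no valid derivation exists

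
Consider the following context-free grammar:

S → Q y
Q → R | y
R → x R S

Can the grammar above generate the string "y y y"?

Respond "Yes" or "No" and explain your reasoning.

No - no valid derivation exists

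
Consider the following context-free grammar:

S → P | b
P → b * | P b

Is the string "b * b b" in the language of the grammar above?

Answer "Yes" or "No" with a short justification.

Yes - a valid derivation exists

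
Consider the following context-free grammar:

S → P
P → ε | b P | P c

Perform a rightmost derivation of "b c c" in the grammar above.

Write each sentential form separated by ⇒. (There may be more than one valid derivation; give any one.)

S ⇒ P ⇒ b P ⇒ b P c ⇒ b P c c ⇒ b c c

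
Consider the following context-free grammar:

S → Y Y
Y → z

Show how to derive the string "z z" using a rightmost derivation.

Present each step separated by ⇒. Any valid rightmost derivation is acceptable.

S ⇒ Y Y ⇒ Y z ⇒ z z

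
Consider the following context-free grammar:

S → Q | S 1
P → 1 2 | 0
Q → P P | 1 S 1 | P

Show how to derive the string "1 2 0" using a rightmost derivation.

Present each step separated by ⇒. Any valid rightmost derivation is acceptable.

S ⇒ Q ⇒ P P ⇒ P 0 ⇒ 1 2 0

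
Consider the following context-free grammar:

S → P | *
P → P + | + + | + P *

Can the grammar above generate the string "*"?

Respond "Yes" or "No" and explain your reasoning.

Yes - a valid derivation exists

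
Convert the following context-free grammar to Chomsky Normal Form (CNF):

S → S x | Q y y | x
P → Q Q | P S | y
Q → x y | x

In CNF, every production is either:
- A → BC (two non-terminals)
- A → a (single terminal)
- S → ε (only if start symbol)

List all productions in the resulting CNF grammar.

TX → x; TY → y; S → x; P → y; Q → x; S → S TX; S → Q X0; X0 → TY TY; P → Q Q; P → P S; Q → TX TY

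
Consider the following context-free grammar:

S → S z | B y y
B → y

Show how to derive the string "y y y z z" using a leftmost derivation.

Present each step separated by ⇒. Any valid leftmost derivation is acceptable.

S ⇒ S z ⇒ S z z ⇒ B y y z z ⇒ y y y z z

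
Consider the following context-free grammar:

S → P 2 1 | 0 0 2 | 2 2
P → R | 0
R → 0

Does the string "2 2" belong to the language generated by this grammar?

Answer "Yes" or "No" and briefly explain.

Yes - a valid derivation exists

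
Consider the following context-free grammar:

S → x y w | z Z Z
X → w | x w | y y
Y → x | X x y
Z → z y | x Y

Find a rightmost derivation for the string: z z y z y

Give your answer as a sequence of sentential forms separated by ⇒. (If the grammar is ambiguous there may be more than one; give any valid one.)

S ⇒ z Z Z ⇒ z Z z y ⇒ z z y z y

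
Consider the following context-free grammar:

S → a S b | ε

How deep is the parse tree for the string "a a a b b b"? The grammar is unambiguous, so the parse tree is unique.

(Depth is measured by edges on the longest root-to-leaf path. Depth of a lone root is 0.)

4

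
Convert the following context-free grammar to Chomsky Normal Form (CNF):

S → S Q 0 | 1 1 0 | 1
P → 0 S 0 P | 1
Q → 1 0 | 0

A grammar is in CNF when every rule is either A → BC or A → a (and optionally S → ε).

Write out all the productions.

T0 → 0; T1 → 1; S → 1; P → 1; Q → 0; S → S X0; X0 → Q T0; S → T1 X1; X1 → T1 T0; P → T0 X2; X2 → S X3; X3 → T0 P; Q → T1 T0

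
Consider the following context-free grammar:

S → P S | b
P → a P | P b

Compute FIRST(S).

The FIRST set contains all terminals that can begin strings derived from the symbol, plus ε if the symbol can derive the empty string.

We compute FIRST(S) using the standard algorithm.
FIRST(P) = {a}
FIRST(S) = {a, b}
Therefore, FIRST(S) = {a, b}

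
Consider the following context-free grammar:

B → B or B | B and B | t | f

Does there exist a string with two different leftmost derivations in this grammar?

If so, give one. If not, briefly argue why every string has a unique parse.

Yes - the string 'f or t and t or f and f' has two distinct leftmost derivations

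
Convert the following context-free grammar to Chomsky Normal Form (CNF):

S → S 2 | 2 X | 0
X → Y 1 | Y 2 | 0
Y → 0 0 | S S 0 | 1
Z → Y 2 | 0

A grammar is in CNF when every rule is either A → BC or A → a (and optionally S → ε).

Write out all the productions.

T2 → 2; S → 0; T1 → 1; X → 0; T0 → 0; Y → 1; Z → 0; S → S T2; S → T2 X; X → Y T1; X → Y T2; Y → T0 T0; Y → S X0; X0 → S T0; Z → Y T2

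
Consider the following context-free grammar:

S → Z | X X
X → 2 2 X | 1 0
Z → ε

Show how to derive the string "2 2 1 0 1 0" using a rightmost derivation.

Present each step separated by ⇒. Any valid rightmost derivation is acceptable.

S ⇒ X X ⇒ X 1 0 ⇒ 2 2 X 1 0 ⇒ 2 2 1 0 1 0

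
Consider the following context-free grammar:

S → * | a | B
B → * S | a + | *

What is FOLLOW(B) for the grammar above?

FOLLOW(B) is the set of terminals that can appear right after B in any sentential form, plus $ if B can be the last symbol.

We compute FOLLOW(B) using the standard algorithm.
FOLLOW(S) starts with {$}.
FIRST(B) = {*, a}
FIRST(S) = {*, a}
FOLLOW(B) = {$}
FOLLOW(S) = {$}
Therefore, FOLLOW(B) = {$}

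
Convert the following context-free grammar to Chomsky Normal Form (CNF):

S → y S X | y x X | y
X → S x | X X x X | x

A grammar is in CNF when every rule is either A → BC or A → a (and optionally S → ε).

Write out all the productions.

TY → y; TX → x; S → y; X → x; S → TY X0; X0 → S X; S → TY X1; X1 → TX X; X → S TX; X → X X2; X2 → X X3; X3 → TX X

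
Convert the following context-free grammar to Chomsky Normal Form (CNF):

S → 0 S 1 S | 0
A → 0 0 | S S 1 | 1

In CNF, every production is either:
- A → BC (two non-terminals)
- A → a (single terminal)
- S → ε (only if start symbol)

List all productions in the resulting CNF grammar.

T0 → 0; T1 → 1; S → 0; A → 1; S → T0 X0; X0 → S X1; X1 → T1 S; A → T0 T0; A → S X2; X2 → S T1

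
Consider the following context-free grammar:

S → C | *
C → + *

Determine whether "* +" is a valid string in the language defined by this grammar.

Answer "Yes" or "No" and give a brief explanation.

No - no valid derivation exists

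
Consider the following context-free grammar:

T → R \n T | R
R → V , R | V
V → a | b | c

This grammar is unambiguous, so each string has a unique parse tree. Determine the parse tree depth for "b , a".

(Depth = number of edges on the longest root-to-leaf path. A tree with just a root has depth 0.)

4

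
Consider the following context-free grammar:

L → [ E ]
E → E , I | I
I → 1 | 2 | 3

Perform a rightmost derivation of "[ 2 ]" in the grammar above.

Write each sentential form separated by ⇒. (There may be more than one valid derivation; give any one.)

L ⇒ [ E ] ⇒ [ I ] ⇒ [ 2 ]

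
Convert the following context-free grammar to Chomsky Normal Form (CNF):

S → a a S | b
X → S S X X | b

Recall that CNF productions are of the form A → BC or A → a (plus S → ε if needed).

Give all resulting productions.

TA → a; S → b; X → b; S → TA X0; X0 → TA S; X → S X1; X1 → S X2; X2 → X X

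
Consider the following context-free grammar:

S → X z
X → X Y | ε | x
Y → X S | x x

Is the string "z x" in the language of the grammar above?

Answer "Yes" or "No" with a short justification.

No - no valid derivation exists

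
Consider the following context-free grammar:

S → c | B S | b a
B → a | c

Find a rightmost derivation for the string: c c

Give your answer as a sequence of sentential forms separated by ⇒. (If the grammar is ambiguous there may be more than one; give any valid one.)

S ⇒ B S ⇒ B c ⇒ c c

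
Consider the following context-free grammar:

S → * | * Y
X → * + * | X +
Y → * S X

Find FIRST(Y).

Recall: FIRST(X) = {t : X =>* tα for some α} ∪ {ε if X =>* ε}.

We compute FIRST(Y) using the standard algorithm.
FIRST(S) = {*}
FIRST(X) = {*}
FIRST(Y) = {*}
Therefore, FIRST(Y) = {*}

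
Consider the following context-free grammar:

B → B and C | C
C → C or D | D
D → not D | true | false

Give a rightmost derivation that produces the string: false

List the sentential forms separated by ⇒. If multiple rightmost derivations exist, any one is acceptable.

B ⇒ C ⇒ D ⇒ false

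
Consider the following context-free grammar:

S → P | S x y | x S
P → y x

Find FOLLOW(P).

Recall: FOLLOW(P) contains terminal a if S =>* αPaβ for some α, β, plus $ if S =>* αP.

We compute FOLLOW(P) using the standard algorithm.
FOLLOW(S) starts with {$}.
FIRST(P) = {y}
FIRST(S) = {x, y}
FOLLOW(P) = {$, x}
FOLLOW(S) = {$, x}
Therefore, FOLLOW(P) = {$, x}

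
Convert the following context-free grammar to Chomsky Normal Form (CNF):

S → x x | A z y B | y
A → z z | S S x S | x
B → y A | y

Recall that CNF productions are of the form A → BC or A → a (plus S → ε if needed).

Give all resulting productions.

TX → x; TZ → z; TY → y; S → y; A → x; B → y; S → TX TX; S → A X0; X0 → TZ X1; X1 → TY B; A → TZ TZ; A → S X2; X2 → S X3; X3 → TX S; B → TY A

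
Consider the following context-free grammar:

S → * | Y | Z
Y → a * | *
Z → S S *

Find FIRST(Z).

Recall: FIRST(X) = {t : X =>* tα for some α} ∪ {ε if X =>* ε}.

We compute FIRST(Z) using the standard algorithm.
FIRST(S) = {*, a}
FIRST(Y) = {*, a}
FIRST(Z) = {*, a}
Therefore, FIRST(Z) = {*, a}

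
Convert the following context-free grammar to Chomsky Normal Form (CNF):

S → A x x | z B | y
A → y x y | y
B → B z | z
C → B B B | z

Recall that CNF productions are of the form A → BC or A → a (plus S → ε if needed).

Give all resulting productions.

TX → x; TZ → z; S → y; TY → y; A → y; B → z; C → z; S → A X0; X0 → TX TX; S → TZ B; A → TY X1; X1 → TX TY; B → B TZ; C → B X2; X2 → B B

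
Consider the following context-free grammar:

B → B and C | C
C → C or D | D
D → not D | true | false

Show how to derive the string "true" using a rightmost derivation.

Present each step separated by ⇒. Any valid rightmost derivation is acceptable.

B ⇒ C ⇒ D ⇒ true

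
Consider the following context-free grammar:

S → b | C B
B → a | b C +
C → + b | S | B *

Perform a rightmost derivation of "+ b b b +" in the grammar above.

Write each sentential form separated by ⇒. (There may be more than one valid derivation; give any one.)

S ⇒ C B ⇒ C b C + ⇒ C b S + ⇒ C b b + ⇒ + b b b +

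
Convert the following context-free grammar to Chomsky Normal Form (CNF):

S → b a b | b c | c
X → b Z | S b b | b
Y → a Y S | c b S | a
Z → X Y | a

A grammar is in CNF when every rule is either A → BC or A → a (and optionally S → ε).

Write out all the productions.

TB → b; TA → a; TC → c; S → c; X → b; Y → a; Z → a; S → TB X0; X0 → TA TB; S → TB TC; X → TB Z; X → S X1; X1 → TB TB; Y → TA X2; X2 → Y S; Y → TC X3; X3 → TB S; Z → X Y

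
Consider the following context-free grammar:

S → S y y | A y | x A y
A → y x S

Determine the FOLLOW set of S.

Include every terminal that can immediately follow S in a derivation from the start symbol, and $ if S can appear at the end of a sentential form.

We compute FOLLOW(S) using the standard algorithm.
FOLLOW(S) starts with {$}.
FIRST(A) = {y}
FIRST(S) = {x, y}
FOLLOW(A) = {y}
FOLLOW(S) = {$, y}
Therefore, FOLLOW(S) = {$, y}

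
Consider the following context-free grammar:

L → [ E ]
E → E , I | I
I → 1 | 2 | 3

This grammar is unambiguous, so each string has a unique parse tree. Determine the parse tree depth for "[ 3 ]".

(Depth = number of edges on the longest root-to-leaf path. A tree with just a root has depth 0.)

3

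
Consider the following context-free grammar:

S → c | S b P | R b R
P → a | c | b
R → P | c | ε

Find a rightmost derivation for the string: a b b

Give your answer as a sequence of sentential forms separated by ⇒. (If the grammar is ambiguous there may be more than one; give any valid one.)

S ⇒ R b R ⇒ R b P ⇒ R b b ⇒ P b b ⇒ a b b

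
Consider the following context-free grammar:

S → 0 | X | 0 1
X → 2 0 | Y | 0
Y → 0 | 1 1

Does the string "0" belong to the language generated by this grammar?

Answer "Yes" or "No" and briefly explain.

Yes - a valid derivation exists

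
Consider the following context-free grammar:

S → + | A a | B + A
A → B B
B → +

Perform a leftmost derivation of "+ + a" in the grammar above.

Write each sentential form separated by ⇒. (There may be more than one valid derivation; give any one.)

S ⇒ A a ⇒ B B a ⇒ + B a ⇒ + + a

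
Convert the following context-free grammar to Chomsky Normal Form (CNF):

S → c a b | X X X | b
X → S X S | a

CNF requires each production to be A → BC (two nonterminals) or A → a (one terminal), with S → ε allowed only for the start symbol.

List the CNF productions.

TC → c; TA → a; TB → b; S → b; X → a; S → TC X0; X0 → TA TB; S → X X1; X1 → X X; X → S X2; X2 → X S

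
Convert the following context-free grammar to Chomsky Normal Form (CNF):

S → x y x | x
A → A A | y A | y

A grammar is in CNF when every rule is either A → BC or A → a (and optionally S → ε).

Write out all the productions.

TX → x; TY → y; S → x; A → y; S → TX X0; X0 → TY TX; A → A A; A → TY A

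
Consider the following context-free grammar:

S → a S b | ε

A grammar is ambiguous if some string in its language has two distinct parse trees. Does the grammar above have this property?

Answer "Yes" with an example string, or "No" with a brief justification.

No - the grammar is unambiguous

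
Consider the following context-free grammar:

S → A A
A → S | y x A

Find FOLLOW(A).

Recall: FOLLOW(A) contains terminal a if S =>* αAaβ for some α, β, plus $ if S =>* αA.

We compute FOLLOW(A) using the standard algorithm.
FOLLOW(S) starts with {$}.
FIRST(A) = {y}
FIRST(S) = {y}
FOLLOW(A) = {$, y}
FOLLOW(S) = {$, y}
Therefore, FOLLOW(A) = {$, y}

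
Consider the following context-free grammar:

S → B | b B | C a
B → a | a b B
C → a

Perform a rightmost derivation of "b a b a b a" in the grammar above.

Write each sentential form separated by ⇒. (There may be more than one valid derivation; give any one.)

S ⇒ b B ⇒ b a b B ⇒ b a b a b B ⇒ b a b a b a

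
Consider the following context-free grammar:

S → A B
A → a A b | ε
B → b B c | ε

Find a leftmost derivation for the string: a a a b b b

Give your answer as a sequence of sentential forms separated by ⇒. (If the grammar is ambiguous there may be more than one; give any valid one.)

S ⇒ A B ⇒ a A b B ⇒ a a A b b B ⇒ a a a A b b b B ⇒ a a a b b b B ⇒ a a a b b b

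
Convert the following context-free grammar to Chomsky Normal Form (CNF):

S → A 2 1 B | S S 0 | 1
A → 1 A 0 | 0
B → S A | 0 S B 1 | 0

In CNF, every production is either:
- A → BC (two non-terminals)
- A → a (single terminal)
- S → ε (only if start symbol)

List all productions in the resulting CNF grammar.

T2 → 2; T1 → 1; T0 → 0; S → 1; A → 0; B → 0; S → A X0; X0 → T2 X1; X1 → T1 B; S → S X2; X2 → S T0; A → T1 X3; X3 → A T0; B → S A; B → T0 X4; X4 → S X5; X5 → B T1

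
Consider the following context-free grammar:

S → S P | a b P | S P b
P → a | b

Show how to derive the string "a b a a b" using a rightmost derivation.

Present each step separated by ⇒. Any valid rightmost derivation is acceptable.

S ⇒ S P b ⇒ S a b ⇒ a b P a b ⇒ a b a a b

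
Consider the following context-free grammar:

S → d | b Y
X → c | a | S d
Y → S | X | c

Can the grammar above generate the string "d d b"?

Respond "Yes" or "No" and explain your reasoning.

No - no valid derivation exists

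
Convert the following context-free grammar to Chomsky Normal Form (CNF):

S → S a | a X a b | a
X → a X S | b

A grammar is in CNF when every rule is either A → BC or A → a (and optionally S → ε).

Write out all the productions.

TA → a; TB → b; S → a; X → b; S → S TA; S → TA X0; X0 → X X1; X1 → TA TB; X → TA X2; X2 → X S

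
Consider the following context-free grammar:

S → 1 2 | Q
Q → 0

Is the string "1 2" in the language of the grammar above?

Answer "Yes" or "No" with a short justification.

Yes - a valid derivation exists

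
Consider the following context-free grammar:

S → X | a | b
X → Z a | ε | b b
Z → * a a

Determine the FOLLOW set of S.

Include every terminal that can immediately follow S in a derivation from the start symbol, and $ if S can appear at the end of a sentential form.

We compute FOLLOW(S) using the standard algorithm.
FOLLOW(S) starts with {$}.
FIRST(S) = {*, a, b, ε}
FIRST(X) = {*, b, ε}
FIRST(Z) = {*}
FOLLOW(S) = {$}
FOLLOW(X) = {$}
FOLLOW(Z) = {a}
Therefore, FOLLOW(S) = {$}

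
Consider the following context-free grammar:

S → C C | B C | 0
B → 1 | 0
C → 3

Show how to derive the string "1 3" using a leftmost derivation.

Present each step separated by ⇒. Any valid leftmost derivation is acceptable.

S ⇒ B C ⇒ 1 C ⇒ 1 3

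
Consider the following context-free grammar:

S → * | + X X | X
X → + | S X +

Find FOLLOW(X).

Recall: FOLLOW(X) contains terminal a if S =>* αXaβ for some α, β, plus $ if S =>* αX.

We compute FOLLOW(X) using the standard algorithm.
FOLLOW(S) starts with {$}.
FIRST(S) = {*, +}
FIRST(X) = {*, +}
FOLLOW(S) = {$, *, +}
FOLLOW(X) = {$, *, +}
Therefore, FOLLOW(X) = {$, *, +}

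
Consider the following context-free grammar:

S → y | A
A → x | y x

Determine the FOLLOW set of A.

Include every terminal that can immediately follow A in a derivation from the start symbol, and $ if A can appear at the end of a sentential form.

We compute FOLLOW(A) using the standard algorithm.
FOLLOW(S) starts with {$}.
FIRST(A) = {x, y}
FIRST(S) = {x, y}
FOLLOW(A) = {$}
FOLLOW(S) = {$}
Therefore, FOLLOW(A) = {$}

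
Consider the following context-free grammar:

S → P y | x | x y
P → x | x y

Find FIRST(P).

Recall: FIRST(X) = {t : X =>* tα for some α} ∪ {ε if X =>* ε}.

We compute FIRST(P) using the standard algorithm.
FIRST(P) = {x}
FIRST(S) = {x}
Therefore, FIRST(P) = {x}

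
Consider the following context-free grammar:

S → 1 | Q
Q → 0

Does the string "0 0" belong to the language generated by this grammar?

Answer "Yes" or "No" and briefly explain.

No - no valid derivation exists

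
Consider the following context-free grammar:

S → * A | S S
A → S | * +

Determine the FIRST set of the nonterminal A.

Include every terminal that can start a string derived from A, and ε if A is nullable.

We compute FIRST(A) using the standard algorithm.
FIRST(A) = {*}
FIRST(S) = {*}
Therefore, FIRST(A) = {*}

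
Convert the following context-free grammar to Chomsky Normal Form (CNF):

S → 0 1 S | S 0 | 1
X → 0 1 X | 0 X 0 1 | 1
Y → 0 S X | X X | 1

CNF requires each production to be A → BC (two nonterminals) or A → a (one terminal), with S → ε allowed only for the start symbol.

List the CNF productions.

T0 → 0; T1 → 1; S → 1; X → 1; Y → 1; S → T0 X0; X0 → T1 S; S → S T0; X → T0 X1; X1 → T1 X; X → T0 X2; X2 → X X3; X3 → T0 T1; Y → T0 X4; X4 → S X; Y → X X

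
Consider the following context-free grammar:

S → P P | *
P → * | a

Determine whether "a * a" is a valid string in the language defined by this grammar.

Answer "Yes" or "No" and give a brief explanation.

No - no valid derivation exists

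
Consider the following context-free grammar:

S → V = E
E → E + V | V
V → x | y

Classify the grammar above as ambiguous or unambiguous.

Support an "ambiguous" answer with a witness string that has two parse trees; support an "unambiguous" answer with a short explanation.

Unambiguous - every string in the language has a unique parse tree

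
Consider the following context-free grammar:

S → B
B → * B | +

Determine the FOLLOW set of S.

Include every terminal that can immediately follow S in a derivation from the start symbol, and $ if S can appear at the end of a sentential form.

We compute FOLLOW(S) using the standard algorithm.
FOLLOW(S) starts with {$}.
FIRST(B) = {*, +}
FIRST(S) = {*, +}
FOLLOW(B) = {$}
FOLLOW(S) = {$}
Therefore, FOLLOW(S) = {$}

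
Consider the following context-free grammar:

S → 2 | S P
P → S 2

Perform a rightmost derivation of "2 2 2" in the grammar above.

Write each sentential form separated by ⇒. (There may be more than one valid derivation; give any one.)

S ⇒ S P ⇒ S S 2 ⇒ S 2 2 ⇒ 2 2 2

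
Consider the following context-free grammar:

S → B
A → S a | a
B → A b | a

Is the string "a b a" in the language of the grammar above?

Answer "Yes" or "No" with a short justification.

No - no valid derivation exists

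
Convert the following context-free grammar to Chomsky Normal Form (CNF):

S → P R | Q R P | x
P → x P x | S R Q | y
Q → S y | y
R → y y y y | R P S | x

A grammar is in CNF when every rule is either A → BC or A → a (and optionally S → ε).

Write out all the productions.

S → x; TX → x; P → y; TY → y; Q → y; R → x; S → P R; S → Q X0; X0 → R P; P → TX X1; X1 → P TX; P → S X2; X2 → R Q; Q → S TY; R → TY X3; X3 → TY X4; X4 → TY TY; R → R X5; X5 → P S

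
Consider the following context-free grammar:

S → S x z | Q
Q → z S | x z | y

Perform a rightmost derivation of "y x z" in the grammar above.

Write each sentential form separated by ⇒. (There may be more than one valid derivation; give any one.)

S ⇒ S x z ⇒ Q x z ⇒ y x z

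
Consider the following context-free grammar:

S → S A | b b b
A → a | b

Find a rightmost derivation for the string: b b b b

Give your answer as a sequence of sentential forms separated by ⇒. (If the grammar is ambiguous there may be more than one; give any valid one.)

S ⇒ S A ⇒ S b ⇒ b b b b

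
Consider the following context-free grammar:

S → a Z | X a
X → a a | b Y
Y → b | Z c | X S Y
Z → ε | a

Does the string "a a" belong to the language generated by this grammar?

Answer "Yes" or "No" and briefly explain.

Yes - a valid derivation exists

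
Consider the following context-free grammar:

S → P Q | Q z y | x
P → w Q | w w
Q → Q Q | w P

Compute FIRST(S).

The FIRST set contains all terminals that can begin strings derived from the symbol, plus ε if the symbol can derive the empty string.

We compute FIRST(S) using the standard algorithm.
FIRST(P) = {w}
FIRST(Q) = {w}
FIRST(S) = {w, x}
Therefore, FIRST(S) = {w, x}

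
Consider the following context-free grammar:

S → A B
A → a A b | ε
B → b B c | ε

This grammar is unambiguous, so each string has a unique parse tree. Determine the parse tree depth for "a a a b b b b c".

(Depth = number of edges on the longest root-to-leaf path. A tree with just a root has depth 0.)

5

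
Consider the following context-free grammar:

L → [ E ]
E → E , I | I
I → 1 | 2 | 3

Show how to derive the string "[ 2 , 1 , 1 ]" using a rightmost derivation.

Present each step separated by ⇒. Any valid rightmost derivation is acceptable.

L ⇒ [ E ] ⇒ [ E , I ] ⇒ [ E , 1 ] ⇒ [ E , I , 1 ] ⇒ [ E , 1 , 1 ] ⇒ [ I , 1 , 1 ] ⇒ [ 2 , 1 , 1 ]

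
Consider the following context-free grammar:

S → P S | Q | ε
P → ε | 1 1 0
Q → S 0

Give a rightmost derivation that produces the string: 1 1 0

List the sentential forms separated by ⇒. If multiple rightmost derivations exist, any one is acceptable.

S ⇒ P S ⇒ P ⇒ 1 1 0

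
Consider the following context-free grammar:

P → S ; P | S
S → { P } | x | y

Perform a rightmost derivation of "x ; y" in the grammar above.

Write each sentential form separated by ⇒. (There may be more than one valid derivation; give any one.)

P ⇒ S ; P ⇒ S ; S ⇒ S ; y ⇒ x ; y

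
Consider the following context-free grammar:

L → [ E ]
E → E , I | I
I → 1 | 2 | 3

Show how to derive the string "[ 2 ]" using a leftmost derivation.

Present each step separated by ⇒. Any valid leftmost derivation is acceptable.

L ⇒ [ E ] ⇒ [ I ] ⇒ [ 2 ]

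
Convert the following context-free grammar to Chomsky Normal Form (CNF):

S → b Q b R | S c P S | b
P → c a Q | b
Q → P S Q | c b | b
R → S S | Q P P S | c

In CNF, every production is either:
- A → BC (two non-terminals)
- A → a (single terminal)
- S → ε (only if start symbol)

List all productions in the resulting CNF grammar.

TB → b; TC → c; S → b; TA → a; P → b; Q → b; R → c; S → TB X0; X0 → Q X1; X1 → TB R; S → S X2; X2 → TC X3; X3 → P S; P → TC X4; X4 → TA Q; Q → P X5; X5 → S Q; Q → TC TB; R → S S; R → Q X6; X6 → P X7; X7 → P S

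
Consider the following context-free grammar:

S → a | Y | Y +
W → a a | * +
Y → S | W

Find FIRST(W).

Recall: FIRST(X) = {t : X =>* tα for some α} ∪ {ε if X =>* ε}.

We compute FIRST(W) using the standard algorithm.
FIRST(S) = {*, a}
FIRST(W) = {*, a}
FIRST(Y) = {*, a}
Therefore, FIRST(W) = {*, a}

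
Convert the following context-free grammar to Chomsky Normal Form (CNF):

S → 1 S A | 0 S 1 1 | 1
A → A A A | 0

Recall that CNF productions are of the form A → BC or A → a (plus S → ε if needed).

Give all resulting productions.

T1 → 1; T0 → 0; S → 1; A → 0; S → T1 X0; X0 → S A; S → T0 X1; X1 → S X2; X2 → T1 T1; A → A X3; X3 → A A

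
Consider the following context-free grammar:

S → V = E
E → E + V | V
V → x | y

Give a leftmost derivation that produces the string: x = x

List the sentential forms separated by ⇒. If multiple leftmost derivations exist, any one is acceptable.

S ⇒ V = E ⇒ x = E ⇒ x = V ⇒ x = x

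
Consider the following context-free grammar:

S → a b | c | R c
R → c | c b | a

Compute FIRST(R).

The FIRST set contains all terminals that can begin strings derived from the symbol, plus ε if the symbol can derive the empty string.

We compute FIRST(R) using the standard algorithm.
FIRST(R) = {a, c}
FIRST(S) = {a, c}
Therefore, FIRST(R) = {a, c}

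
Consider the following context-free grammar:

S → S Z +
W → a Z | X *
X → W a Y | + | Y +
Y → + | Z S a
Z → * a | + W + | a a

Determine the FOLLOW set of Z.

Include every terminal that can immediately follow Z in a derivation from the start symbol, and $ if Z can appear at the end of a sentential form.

We compute FOLLOW(Z) using the standard algorithm.
FOLLOW(S) starts with {$}.
FIRST(S) = {}
FIRST(W) = {*, +, a}
FIRST(X) = {*, +, a}
FIRST(Y) = {*, +, a}
FIRST(Z) = {*, +, a}
FOLLOW(S) = {$, *, +, a}
FOLLOW(W) = {+, a}
FOLLOW(X) = {*}
FOLLOW(Y) = {*, +}
FOLLOW(Z) = {+, a}
Therefore, FOLLOW(Z) = {+, a}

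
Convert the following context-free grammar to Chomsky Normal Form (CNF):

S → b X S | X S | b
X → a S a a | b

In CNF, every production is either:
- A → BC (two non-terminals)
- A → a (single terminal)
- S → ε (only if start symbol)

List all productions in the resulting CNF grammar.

TB → b; S → b; TA → a; X → b; S → TB X0; X0 → X S; S → X S; X → TA X1; X1 → S X2; X2 → TA TA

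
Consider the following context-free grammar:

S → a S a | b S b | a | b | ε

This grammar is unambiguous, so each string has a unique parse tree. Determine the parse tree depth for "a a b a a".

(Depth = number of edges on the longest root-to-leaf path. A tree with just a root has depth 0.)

3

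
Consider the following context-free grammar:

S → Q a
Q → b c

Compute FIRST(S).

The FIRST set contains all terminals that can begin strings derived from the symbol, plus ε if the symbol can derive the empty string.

We compute FIRST(S) using the standard algorithm.
FIRST(Q) = {b}
FIRST(S) = {b}
Therefore, FIRST(S) = {b}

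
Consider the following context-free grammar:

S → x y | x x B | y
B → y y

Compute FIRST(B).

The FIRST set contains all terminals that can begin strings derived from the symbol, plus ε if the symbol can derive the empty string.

We compute FIRST(B) using the standard algorithm.
FIRST(B) = {y}
FIRST(S) = {x, y}
Therefore, FIRST(B) = {y}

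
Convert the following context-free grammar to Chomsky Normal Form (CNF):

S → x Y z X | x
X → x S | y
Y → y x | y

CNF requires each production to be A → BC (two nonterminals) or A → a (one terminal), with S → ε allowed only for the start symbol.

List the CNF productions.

TX → x; TZ → z; S → x; X → y; TY → y; Y → y; S → TX X0; X0 → Y X1; X1 → TZ X; X → TX S; Y → TY TX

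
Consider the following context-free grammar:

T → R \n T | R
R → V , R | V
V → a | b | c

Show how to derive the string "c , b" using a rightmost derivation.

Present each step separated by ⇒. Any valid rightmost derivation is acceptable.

T ⇒ R ⇒ V , R ⇒ V , V ⇒ V , b ⇒ c , b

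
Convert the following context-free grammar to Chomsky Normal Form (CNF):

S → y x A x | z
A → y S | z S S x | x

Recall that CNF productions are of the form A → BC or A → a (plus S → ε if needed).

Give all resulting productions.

TY → y; TX → x; S → z; TZ → z; A → x; S → TY X0; X0 → TX X1; X1 → A TX; A → TY S; A → TZ X2; X2 → S X3; X3 → S TX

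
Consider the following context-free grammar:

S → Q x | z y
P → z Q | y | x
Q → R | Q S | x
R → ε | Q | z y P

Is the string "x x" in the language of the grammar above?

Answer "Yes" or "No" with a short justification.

Yes - a valid derivation exists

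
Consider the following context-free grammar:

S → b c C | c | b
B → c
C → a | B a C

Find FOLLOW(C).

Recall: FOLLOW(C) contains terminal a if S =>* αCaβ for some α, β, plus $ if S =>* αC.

We compute FOLLOW(C) using the standard algorithm.
FOLLOW(S) starts with {$}.
FIRST(B) = {c}
FIRST(C) = {a, c}
FIRST(S) = {b, c}
FOLLOW(B) = {a}
FOLLOW(C) = {$}
FOLLOW(S) = {$}
Therefore, FOLLOW(C) = {$}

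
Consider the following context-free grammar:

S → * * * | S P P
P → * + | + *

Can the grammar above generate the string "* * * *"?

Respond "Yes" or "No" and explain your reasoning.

No - no valid derivation exists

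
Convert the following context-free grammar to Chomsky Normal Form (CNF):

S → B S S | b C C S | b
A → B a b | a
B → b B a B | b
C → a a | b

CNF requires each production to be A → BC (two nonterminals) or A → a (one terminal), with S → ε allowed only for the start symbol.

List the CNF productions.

TB → b; S → b; TA → a; A → a; B → b; C → b; S → B X0; X0 → S S; S → TB X1; X1 → C X2; X2 → C S; A → B X3; X3 → TA TB; B → TB X4; X4 → B X5; X5 → TA B; C → TA TA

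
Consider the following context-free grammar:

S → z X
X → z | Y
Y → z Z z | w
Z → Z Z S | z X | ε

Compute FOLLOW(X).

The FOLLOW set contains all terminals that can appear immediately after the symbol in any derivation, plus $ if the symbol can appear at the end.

We compute FOLLOW(X) using the standard algorithm.
FOLLOW(S) starts with {$}.
FIRST(S) = {z}
FIRST(X) = {w, z}
FIRST(Y) = {w, z}
FIRST(Z) = {z, ε}
FOLLOW(S) = {$, z}
FOLLOW(X) = {$, z}
FOLLOW(Y) = {$, z}
FOLLOW(Z) = {z}
Therefore, FOLLOW(X) = {$, z}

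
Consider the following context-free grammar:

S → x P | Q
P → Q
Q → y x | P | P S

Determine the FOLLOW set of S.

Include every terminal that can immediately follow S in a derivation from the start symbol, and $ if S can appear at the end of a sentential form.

We compute FOLLOW(S) using the standard algorithm.
FOLLOW(S) starts with {$}.
FIRST(P) = {y}
FIRST(Q) = {y}
FIRST(S) = {x, y}
FOLLOW(P) = {$, x, y}
FOLLOW(Q) = {$, x, y}
FOLLOW(S) = {$, x, y}
Therefore, FOLLOW(S) = {$, x, y}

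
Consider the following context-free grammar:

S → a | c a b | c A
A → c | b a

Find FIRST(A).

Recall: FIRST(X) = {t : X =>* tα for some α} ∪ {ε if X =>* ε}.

We compute FIRST(A) using the standard algorithm.
FIRST(A) = {b, c}
FIRST(S) = {a, c}
Therefore, FIRST(A) = {b, c}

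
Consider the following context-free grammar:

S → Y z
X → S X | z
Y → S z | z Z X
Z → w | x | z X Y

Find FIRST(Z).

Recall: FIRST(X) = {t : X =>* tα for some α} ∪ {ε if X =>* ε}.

We compute FIRST(Z) using the standard algorithm.
FIRST(S) = {z}
FIRST(X) = {z}
FIRST(Y) = {z}
FIRST(Z) = {w, x, z}
Therefore, FIRST(Z) = {w, x, z}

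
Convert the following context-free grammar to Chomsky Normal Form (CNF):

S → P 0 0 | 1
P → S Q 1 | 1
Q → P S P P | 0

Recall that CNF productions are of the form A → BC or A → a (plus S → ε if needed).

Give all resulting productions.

T0 → 0; S → 1; T1 → 1; P → 1; Q → 0; S → P X0; X0 → T0 T0; P → S X1; X1 → Q T1; Q → P X2; X2 → S X3; X3 → P P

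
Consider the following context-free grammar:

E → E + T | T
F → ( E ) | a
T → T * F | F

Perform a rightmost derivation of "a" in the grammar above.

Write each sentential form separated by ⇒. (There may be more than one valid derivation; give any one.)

E ⇒ T ⇒ F ⇒ a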